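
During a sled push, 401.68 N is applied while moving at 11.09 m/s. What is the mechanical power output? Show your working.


P = F * v
P = 401.68 * 11.09
P = 4454.6312 W

4454.6312 W


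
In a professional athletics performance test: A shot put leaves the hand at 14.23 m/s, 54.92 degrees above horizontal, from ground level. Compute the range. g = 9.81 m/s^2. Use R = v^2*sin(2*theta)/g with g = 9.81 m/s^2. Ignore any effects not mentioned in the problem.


R = v^2 * sin(2*theta) / g
Convert angle to radians: theta = 54.92 deg = 0.9585 rad
sin(2*theta) = sin(1.9171) = 0.9406
R = 14.23^2 * 0.9406 / 9.81
R = 202.4929 * 0.9406 / 9.81 = 19.4163 m

19.4163 m


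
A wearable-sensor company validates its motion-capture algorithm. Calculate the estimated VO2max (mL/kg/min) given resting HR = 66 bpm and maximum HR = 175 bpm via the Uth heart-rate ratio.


VO2max = 15.3 * HRmax / HRrest
VO2max = 15.3 * 175 / 66
VO2max = 2677.5 / 66 = 40.5682 mL/kg/min

40.5682 mL/kg/min


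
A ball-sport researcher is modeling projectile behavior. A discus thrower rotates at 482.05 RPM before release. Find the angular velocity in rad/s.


omega = RPM * 2 * pi / 60
omega = 482.05 * 2 * 3.14159 / 60
omega = 3028.8095 / 60 = 50.4802 rad/s

50.4802 rad/s


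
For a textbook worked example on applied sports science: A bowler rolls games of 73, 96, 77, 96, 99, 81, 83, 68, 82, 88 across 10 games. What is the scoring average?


Average = sum / n
Sum = 843
Average = 843 / 10 = 84.3

84.3


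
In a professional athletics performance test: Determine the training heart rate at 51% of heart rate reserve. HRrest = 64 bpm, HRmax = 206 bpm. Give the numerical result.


Target = HRrest + pct*(HRmax - HRrest)
Heart rate reserve = HRmax - HRrest = 206 - 64 = 142 bpm
Fraction = 51% = 0.51
Target = 64 + 0.51 * 142
Target = 64 + 72.42 = 136.42 bpm

136.42 bpm


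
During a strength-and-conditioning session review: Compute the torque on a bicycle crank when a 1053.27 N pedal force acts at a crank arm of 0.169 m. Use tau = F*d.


tau = F * d
tau = 1053.27 * 0.169
tau = 178.0026 N*m

178.0026 N*m


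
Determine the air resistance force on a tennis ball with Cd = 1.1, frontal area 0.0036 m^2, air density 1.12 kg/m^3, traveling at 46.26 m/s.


Fd = 0.5 * Cd * rho * A * v^2
Fd = 0.5 * 1.1 * 1.12 * 0.0036 * 46.26^2
v^2 = 2139.9876
Fd = 0.5 * 1.1 * 1.12 * 0.0036 * 2139.9876 = 4.7456 N

4.7456 N


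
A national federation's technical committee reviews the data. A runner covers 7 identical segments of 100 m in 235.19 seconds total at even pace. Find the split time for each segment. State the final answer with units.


Split time = total_time / n_laps = 235.19 / 7
Split time = 33.5986 s per lap

33.5986 s


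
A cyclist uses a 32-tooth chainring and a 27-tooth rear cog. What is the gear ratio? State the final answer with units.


GR = front_teeth / rear_teeth
GR = 32 / 27
GR = 1.1852

1.1852


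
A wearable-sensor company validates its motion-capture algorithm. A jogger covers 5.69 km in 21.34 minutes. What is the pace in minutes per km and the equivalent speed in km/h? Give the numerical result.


Pace = time / distance = 21.34 min / 5.69 km = 3.7504 min/km
Speed = distance / time_in_hours = 5.69 / 0.3557 hr
Speed = 15.9981 km/h

3.7504 min/km, 15.9981 km/h


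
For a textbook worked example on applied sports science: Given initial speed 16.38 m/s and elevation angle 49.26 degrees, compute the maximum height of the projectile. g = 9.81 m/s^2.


H = (v*sin(theta))^2 / (2*g)
vy = v*sin(theta) = 16.38 * sin(49.26 deg) = 12.4108 m/s
H = vy^2 / (2*g) = 154.0275 / (2*9.81)
H = 154.0275 / 19.62 = 7.8505 m

7.8505 m


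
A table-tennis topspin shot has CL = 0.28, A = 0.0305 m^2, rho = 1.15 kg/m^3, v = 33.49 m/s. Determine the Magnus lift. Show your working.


FM = 0.5 * CL * rho * A * v^2
FM = 0.5 * 0.28 * 1.15 * 0.0305 * 33.49^2
v^2 = 1121.5801
FM = 0.5 * 0.28 * 1.15 * 0.0305 * 1121.5801 = 5.5075 N

5.5075 N


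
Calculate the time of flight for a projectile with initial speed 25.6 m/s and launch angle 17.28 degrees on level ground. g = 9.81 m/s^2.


T = 2*v*sin(theta)/g
sin(theta) = sin(17.28 deg) = 0.297
T = 2*25.6*0.297 / 9.81
T = 15.2085 / 9.81 = 1.5503 s

1.5503 s


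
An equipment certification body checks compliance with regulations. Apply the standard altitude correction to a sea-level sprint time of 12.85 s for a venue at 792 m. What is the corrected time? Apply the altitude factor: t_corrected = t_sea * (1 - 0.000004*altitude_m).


Correction factor = 1 - 0.000004 * 792 = 0.996832
t_corrected = t_sea * factor = 12.85 * 0.996832
t_corrected = 12.8093 s

12.8093 s


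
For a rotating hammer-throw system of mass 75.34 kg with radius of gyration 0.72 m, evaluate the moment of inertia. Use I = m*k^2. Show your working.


I = m * k^2
I = 75.34 * 0.72^2
I = 75.34 * 0.5184 = 39.0563 kg*m^2

39.0563 kg*m^2


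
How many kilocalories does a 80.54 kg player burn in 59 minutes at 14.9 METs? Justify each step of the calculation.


kcal = MET * mass * time_hr
Convert time: 59 min = 0.9833 hr
kcal = 14.9 * 80.54 * 0.9833
kcal = 1180.0452 kcal

1180.0452 kcal


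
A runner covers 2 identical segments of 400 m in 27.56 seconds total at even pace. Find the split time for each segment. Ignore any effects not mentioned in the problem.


Split time = total_time / n_laps = 27.56 / 2
Split time = 13.78 s per lap

13.78 s


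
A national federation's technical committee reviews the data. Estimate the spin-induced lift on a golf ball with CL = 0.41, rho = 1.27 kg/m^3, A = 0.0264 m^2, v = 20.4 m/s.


FM = 0.5 * CL * rho * A * v^2
FM = 0.5 * 0.41 * 1.27 * 0.0264 * 20.4^2
v^2 = 416.16
FM = 0.5 * 0.41 * 1.27 * 0.0264 * 416.16 = 2.8604 N

2.8604 N


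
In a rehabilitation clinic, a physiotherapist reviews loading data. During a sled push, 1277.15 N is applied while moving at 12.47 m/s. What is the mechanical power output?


P = F * v
P = 1277.15 * 12.47
P = 15926.0605 W

15926.0605 W


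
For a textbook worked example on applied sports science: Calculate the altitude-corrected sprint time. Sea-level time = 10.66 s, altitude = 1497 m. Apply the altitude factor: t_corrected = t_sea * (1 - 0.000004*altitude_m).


Correction factor = 1 - 0.000004 * 1497 = 0.994012
t_corrected = t_sea * factor = 10.66 * 0.994012
t_corrected = 10.5962 s

10.5962 s


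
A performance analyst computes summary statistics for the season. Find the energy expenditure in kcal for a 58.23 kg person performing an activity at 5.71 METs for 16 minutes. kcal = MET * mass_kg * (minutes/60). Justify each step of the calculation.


kcal = MET * mass * time_hr
Convert time: 16 min = 0.2667 hr
kcal = 5.71 * 58.23 * 0.2667
kcal = 88.6649 kcal

88.6649 kcal


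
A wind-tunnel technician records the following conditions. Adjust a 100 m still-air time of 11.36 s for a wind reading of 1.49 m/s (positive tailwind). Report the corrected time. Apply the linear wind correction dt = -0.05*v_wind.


dt = -0.05 * v_wind = -0.05 * 1.49 = -0.0745 s
t_corrected = t_still + dt = 11.36 + (-0.0745)
t_corrected = 11.2855 s

11.2855 s


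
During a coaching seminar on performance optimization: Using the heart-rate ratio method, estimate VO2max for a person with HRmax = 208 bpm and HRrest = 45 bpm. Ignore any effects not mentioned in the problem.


VO2max = 15.3 * HRmax / HRrest
VO2max = 15.3 * 208 / 45
VO2max = 3182.4 / 45 = 70.72 mL/kg/min

70.72 mL/kg/min


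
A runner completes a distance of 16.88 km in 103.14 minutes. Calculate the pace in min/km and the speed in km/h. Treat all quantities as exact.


Pace = time / distance = 103.14 min / 16.88 km = 6.1102 min/km
Speed = distance / time_in_hours = 16.88 / 1.719 hr
Speed = 9.8197 km/h

6.1102 min/km, 9.8197 km/h


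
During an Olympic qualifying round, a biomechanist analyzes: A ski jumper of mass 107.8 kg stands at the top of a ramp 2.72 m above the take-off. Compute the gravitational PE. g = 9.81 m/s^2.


PE = m * g * h
PE = 107.8 * 9.81 * 2.72
PE = 1057.518 * 2.72 = 2876.449 J

2876.449 J


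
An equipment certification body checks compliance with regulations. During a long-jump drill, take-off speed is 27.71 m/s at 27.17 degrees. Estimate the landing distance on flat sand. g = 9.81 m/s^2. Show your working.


R = v^2 * sin(2*theta) / g
Convert angle to radians: theta = 27.17 deg = 0.4742 rad
sin(2*theta) = sin(0.9484) = 0.8125
R = 27.71^2 * 0.8125 / 9.81
R = 767.8441 * 0.8125 / 9.81 = 63.5949 m

63.5949 m


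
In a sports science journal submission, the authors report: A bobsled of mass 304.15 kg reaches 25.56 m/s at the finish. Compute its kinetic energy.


KE = 0.5 * m * v^2
KE = 0.5 * 304.15 * 25.56^2
KE = 0.5 * 304.15 * 653.3136 = 99352.6657 J

99352.6657 J


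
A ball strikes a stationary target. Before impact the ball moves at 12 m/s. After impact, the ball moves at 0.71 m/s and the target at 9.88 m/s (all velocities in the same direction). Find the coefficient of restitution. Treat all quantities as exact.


e = (v2_after - v1_after) / (v1_before - v2_before)
Numerator = 9.88 - 0.71 = 9.17
Denominator = 12 - 0 = 12
e = 9.17 / 12 = 0.7642

0.7642


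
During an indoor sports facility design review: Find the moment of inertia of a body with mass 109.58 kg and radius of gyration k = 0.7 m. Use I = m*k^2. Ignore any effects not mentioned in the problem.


I = m * k^2
I = 109.58 * 0.7^2
I = 109.58 * 0.49 = 53.6942 kg*m^2

53.6942 kg*m^2


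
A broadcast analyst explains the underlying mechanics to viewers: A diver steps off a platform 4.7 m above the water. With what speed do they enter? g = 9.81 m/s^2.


v = sqrt(2 * g * h)
v = sqrt(2 * 9.81 * 4.7)
v = sqrt(92.214) = 9.6028 m/s

9.6028 m/s


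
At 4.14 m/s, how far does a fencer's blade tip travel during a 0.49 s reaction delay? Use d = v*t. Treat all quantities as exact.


d = v * t
d = 4.14 * 0.49
d = 2.0286 m

2.0286 m


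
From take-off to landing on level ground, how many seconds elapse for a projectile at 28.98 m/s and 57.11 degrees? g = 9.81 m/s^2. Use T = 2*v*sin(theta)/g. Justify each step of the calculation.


T = 2*v*sin(theta)/g
sin(theta) = sin(57.11 deg) = 0.8397
T = 2*28.98*0.8397 / 9.81
T = 48.6699 / 9.81 = 4.9612 s

4.9612 s


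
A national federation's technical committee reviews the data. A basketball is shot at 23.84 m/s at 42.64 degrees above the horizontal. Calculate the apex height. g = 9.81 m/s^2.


H = (v*sin(theta))^2 / (2*g)
vy = v*sin(theta) = 23.84 * sin(42.64 deg) = 16.149 m/s
H = vy^2 / (2*g) = 260.7892 / (2*9.81)
H = 260.7892 / 19.62 = 13.292 m

13.292 m


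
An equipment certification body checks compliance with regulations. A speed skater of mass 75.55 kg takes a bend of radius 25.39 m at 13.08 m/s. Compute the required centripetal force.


Fc = m * v^2 / r
v^2 = 13.08^2 = 171.0864
Fc = 75.55 * 171.0864 / 25.39
Fc = 12925.5775 / 25.39 = 509.0814 N

509.0814 N


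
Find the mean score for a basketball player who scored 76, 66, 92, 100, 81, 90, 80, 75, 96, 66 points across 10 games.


Average = sum / n
Sum = 822
Average = 822 / 10 = 82.2

82.2


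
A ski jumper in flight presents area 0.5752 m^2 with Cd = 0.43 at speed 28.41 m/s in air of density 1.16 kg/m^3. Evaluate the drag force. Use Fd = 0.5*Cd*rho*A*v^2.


Fd = 0.5 * Cd * rho * A * v^2
Fd = 0.5 * 0.43 * 1.16 * 0.5752 * 28.41^2
v^2 = 807.1281
Fd = 0.5 * 0.43 * 1.16 * 0.5752 * 807.1281 = 115.7865 N

115.7865 N


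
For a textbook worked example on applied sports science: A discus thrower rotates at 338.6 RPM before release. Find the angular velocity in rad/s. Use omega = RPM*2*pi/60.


omega = RPM * 2 * pi / 60
omega = 338.6 * 2 * 3.14159 / 60
omega = 2127.4865 / 60 = 35.4581 rad/s

35.4581 rad/s


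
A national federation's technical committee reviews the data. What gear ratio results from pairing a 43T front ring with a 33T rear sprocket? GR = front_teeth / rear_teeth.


GR = front_teeth / rear_teeth
GR = 43 / 33
GR = 1.303

1.303


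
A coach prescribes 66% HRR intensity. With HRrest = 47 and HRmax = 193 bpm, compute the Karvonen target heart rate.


Target = HRrest + pct*(HRmax - HRrest)
Heart rate reserve = HRmax - HRrest = 193 - 47 = 146 bpm
Fraction = 66% = 0.66
Target = 47 + 0.66 * 146
Target = 47 + 96.36 = 143.36 bpm

143.36 bpm


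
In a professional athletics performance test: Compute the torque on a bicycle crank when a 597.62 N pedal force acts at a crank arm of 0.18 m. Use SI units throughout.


tau = F * d
tau = 597.62 * 0.18
tau = 107.5716 N*m

107.5716 N*m


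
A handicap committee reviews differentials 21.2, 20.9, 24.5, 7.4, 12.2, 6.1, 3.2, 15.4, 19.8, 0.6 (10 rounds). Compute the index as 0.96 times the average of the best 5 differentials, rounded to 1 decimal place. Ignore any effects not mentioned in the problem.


All differentials: 21.2, 20.9, 24.5, 7.4, 12.2, 6.1, 3.2, 15.4, 19.8, 0.6
Sorted: 0.6, 3.2, 6.1, 7.4, 12.2, 15.4, 19.8, 20.9, 21.2, 24.5
Best 5: 0.6, 3.2, 6.1, 7.4, 12.2
Average of best = 29.5 / 5 = 5.9
Raw index = 5.9 * 0.96 = 5.664
Handicap index = round(5.664, 1) = 5.7

5.7


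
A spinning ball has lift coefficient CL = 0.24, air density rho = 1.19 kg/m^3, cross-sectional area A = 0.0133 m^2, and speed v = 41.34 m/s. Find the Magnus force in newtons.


FM = 0.5 * CL * rho * A * v^2
FM = 0.5 * 0.24 * 1.19 * 0.0133 * 41.34^2
v^2 = 1708.9956
FM = 0.5 * 0.24 * 1.19 * 0.0133 * 1708.9956 = 3.2458 N

3.2458 N


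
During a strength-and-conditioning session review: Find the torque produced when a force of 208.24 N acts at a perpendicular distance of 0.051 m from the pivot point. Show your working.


tau = F * d
tau = 208.24 * 0.051
tau = 10.6202 N*m

10.6202 N*m


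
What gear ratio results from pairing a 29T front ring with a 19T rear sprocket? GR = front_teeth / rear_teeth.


GR = front_teeth / rear_teeth
GR = 29 / 19
GR = 1.5263

1.5263


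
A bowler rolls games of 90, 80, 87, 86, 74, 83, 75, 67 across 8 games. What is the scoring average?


Average = sum / n
Sum = 642
Average = 642 / 8 = 80.25

80.25


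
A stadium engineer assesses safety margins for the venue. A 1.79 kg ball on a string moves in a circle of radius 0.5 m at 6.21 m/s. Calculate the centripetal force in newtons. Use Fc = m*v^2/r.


Fc = m * v^2 / r
v^2 = 6.21^2 = 38.5641
Fc = 1.79 * 38.5641 / 0.5
Fc = 69.0297 / 0.5 = 138.0595 N

138.0595 N


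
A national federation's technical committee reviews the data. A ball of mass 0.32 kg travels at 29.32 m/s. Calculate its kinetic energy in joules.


KE = 0.5 * m * v^2
KE = 0.5 * 0.32 * 29.32^2
KE = 0.5 * 0.32 * 859.6624 = 137.546 J

137.546 J


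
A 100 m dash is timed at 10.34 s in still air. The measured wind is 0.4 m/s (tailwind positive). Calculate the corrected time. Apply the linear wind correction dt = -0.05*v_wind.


dt = -0.05 * v_wind = -0.05 * 0.4 = -0.02 s
t_corrected = t_still + dt = 10.34 + (-0.02)
t_corrected = 10.32 s

10.32 s


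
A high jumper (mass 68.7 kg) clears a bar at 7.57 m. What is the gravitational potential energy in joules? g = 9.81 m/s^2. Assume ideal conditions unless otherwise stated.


PE = m * g * h
PE = 68.7 * 9.81 * 7.57
PE = 673.947 * 7.57 = 5101.7788 J

5101.7788 J


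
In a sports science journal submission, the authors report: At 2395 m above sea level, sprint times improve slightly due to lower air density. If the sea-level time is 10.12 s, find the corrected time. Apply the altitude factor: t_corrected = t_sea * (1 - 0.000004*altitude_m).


Correction factor = 1 - 0.000004 * 2395 = 0.99042
t_corrected = t_sea * factor = 10.12 * 0.99042
t_corrected = 10.0231 s

10.0231 s


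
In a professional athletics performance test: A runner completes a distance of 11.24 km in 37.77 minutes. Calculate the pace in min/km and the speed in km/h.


Pace = time / distance = 37.77 min / 11.24 km = 3.3603 min/km
Speed = distance / time_in_hours = 11.24 / 0.6295 hr
Speed = 17.8554 km/h

3.3603 min/km, 17.8554 km/h


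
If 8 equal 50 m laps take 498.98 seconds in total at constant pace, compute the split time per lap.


Split time = total_time / n_laps = 498.98 / 8
Split time = 62.3725 s per lap

62.3725 s


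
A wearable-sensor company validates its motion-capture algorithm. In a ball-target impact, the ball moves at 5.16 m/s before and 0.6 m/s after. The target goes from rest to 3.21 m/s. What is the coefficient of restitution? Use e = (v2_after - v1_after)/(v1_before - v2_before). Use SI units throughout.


e = (v2_after - v1_after) / (v1_before - v2_before)
Numerator = 3.21 - 0.6 = 2.61
Denominator = 5.16 - 0 = 5.16
e = 2.61 / 5.16 = 0.5058

0.5058


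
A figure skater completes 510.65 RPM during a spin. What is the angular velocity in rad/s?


omega = RPM * 2 * pi / 60
omega = 510.65 * 2 * 3.14159 / 60
omega = 3208.5086 / 60 = 53.4751 rad/s

53.4751 rad/s


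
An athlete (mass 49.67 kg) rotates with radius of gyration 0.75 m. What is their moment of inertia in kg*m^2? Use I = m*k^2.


I = m * k^2
I = 49.67 * 0.75^2
I = 49.67 * 0.5625 = 27.9394 kg*m^2

27.9394 kg*m^2


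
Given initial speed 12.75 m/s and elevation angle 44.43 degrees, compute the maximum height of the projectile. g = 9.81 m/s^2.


H = (v*sin(theta))^2 / (2*g)
vy = v*sin(theta) = 12.75 * sin(44.43 deg) = 8.9255 m/s
H = vy^2 / (2*g) = 79.6641 / (2*9.81)
H = 79.6641 / 19.62 = 4.0604 m

4.0604 m


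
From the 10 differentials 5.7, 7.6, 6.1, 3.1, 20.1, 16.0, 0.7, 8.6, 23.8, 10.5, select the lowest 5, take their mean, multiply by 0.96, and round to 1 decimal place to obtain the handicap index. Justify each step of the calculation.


All differentials: 5.7, 7.6, 6.1, 3.1, 20.1, 16.0, 0.7, 8.6, 23.8, 10.5
Sorted: 0.7, 3.1, 5.7, 6.1, 7.6, 8.6, 10.5, 16.0, 20.1, 23.8
Best 5: 0.7, 3.1, 5.7, 6.1, 7.6
Average of best = 23.2 / 5 = 4.64
Raw index = 4.64 * 0.96 = 4.4544
Handicap index = round(4.4544, 1) = 4.5

4.5


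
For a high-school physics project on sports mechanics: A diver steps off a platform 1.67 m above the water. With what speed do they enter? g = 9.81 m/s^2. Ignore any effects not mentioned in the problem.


v = sqrt(2 * g * h)
v = sqrt(2 * 9.81 * 1.67)
v = sqrt(32.7654) = 5.7241 m/s

5.7241 m/s


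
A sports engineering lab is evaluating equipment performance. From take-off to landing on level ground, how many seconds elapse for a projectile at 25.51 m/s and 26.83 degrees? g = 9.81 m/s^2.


T = 2*v*sin(theta)/g
sin(theta) = sin(26.83 deg) = 0.4513
T = 2*25.51*0.4513 / 9.81
T = 23.0276 / 9.81 = 2.3474 s

2.3474 s


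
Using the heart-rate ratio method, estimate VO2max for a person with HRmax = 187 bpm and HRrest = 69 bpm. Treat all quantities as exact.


VO2max = 15.3 * HRmax / HRrest
VO2max = 15.3 * 187 / 69
VO2max = 2861.1 / 69 = 41.4652 mL/kg/min

41.4652 mL/kg/min


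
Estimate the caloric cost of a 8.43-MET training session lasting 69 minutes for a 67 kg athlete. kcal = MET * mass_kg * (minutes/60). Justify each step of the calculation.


kcal = MET * mass * time_hr
Convert time: 69 min = 1.15 hr
kcal = 8.43 * 67 * 1.15
kcal = 649.5315 kcal

649.5315 kcal


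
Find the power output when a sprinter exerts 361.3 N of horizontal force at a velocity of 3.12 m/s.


P = F * v
P = 361.3 * 3.12
P = 1127.256 W

1127.256 W


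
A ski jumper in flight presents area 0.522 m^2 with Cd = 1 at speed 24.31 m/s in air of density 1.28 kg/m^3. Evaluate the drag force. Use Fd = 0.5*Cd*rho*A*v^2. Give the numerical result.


Fd = 0.5 * Cd * rho * A * v^2
Fd = 0.5 * 1 * 1.28 * 0.522 * 24.31^2
v^2 = 590.9761
Fd = 0.5 * 1 * 1.28 * 0.522 * 590.9761 = 197.4333 N

197.4333 N


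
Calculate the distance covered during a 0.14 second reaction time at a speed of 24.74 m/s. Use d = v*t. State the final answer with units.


d = v * t
d = 24.74 * 0.14
d = 3.4636 m

3.4636 m


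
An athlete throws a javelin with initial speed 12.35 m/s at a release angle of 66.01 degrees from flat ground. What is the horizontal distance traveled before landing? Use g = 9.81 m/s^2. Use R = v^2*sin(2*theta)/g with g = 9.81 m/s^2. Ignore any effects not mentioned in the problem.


R = v^2 * sin(2*theta) / g
Convert angle to radians: theta = 66.01 deg = 1.1521 rad
sin(2*theta) = sin(2.3042) = 0.7429
R = 12.35^2 * 0.7429 / 9.81
R = 152.5225 * 0.7429 / 9.81 = 11.5505 m

11.5505 m


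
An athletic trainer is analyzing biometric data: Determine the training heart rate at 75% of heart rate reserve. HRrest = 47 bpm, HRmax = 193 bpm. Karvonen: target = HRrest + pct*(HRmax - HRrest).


Target = HRrest + pct*(HRmax - HRrest)
Heart rate reserve = HRmax - HRrest = 193 - 47 = 146 bpm
Fraction = 75% = 0.75
Target = 47 + 0.75 * 146
Target = 47 + 109.5 = 156.5 bpm

156.5 bpm


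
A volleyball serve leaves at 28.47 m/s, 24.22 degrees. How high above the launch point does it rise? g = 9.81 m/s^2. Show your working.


H = (v*sin(theta))^2 / (2*g)
vy = v*sin(theta) = 28.47 * sin(24.22 deg) = 11.6796 m/s
H = vy^2 / (2*g) = 136.4124 / (2*9.81)
H = 136.4124 / 19.62 = 6.9527 m

6.9527 m


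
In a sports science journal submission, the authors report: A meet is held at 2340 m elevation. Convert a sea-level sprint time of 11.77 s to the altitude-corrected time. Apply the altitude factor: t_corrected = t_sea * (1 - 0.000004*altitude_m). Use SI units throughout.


Correction factor = 1 - 0.000004 * 2340 = 0.99064
t_corrected = t_sea * factor = 11.77 * 0.99064
t_corrected = 11.6598 s

11.6598 s


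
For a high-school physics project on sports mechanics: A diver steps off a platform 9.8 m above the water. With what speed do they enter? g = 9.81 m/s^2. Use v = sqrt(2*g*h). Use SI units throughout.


v = sqrt(2 * g * h)
v = sqrt(2 * 9.81 * 9.8)
v = sqrt(192.276) = 13.8664 m/s

13.8664 m/s


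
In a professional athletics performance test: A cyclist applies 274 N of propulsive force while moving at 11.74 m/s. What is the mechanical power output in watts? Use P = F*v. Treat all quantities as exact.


P = F * v
P = 274 * 11.74
P = 3216.76 W

3216.76 W


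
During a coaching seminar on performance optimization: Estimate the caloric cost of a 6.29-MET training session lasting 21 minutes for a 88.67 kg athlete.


kcal = MET * mass * time_hr
Convert time: 21 min = 0.35 hr
kcal = 6.29 * 88.67 * 0.35
kcal = 195.207 kcal

195.207 kcal


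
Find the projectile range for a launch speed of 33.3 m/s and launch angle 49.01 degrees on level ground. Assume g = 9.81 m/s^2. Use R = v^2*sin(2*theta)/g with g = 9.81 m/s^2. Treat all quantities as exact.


R = v^2 * sin(2*theta) / g
Convert angle to radians: theta = 49.01 deg = 0.8554 rad
sin(2*theta) = sin(1.7108) = 0.9902
R = 33.3^2 * 0.9902 / 9.81
R = 1108.89 * 0.9902 / 9.81 = 111.9311 m

111.9311 m


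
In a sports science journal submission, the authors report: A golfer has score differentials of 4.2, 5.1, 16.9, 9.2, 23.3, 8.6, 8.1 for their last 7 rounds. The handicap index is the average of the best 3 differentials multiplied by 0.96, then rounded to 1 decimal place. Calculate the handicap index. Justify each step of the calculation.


All differentials: 4.2, 5.1, 16.9, 9.2, 23.3, 8.6, 8.1
Sorted: 4.2, 5.1, 8.1, 8.6, 9.2, 16.9, 23.3
Best 3: 4.2, 5.1, 8.1
Average of best = 17.4 / 3 = 5.8
Raw index = 5.8 * 0.96 = 5.568
Handicap index = round(5.568, 1) = 5.6

5.6


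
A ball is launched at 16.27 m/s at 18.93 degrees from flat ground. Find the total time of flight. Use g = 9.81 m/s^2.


T = 2*v*sin(theta)/g
sin(theta) = sin(18.93 deg) = 0.3244
T = 2*16.27*0.3244 / 9.81
T = 10.5564 / 9.81 = 1.0761 s

1.0761 s


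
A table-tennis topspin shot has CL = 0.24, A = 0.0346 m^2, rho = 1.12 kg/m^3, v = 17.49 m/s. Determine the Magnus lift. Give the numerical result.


FM = 0.5 * CL * rho * A * v^2
FM = 0.5 * 0.24 * 1.12 * 0.0346 * 17.49^2
v^2 = 305.9001
FM = 0.5 * 0.24 * 1.12 * 0.0346 * 305.9001 = 1.4225 N

1.4225 N


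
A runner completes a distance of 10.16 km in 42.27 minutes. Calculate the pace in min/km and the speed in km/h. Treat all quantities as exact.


Pace = time / distance = 42.27 min / 10.16 km = 4.1604 min/km
Speed = distance / time_in_hours = 10.16 / 0.7045 hr
Speed = 14.4216 km/h

4.1604 min/km, 14.4216 km/h


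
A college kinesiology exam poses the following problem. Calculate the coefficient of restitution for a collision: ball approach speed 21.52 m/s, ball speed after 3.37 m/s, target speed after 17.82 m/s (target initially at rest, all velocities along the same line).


e = (v2_after - v1_after) / (v1_before - v2_before)
Numerator = 17.82 - 3.37 = 14.45
Denominator = 21.52 - 0 = 21.52
e = 14.45 / 21.52 = 0.6715

0.6715


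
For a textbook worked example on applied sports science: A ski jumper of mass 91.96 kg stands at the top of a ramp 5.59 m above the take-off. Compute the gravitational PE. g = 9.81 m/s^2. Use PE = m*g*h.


PE = m * g * h
PE = 91.96 * 9.81 * 5.59
PE = 902.1276 * 5.59 = 5042.8933 J

5042.8933 J


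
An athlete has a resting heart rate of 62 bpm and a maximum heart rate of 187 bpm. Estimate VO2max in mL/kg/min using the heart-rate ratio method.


VO2max = 15.3 * HRmax / HRrest
VO2max = 15.3 * 187 / 62
VO2max = 2861.1 / 62 = 46.1468 mL/kg/min

46.1468 mL/kg/min


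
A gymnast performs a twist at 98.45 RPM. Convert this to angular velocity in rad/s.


omega = RPM * 2 * pi / 60
omega = 98.45 * 2 * 3.14159 / 60
omega = 618.5796 / 60 = 10.3097 rad/s

10.3097 rad/s


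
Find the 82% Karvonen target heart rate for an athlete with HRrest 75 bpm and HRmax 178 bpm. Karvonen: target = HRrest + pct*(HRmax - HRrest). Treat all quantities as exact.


Target = HRrest + pct*(HRmax - HRrest)
Heart rate reserve = HRmax - HRrest = 178 - 75 = 103 bpm
Fraction = 82% = 0.82
Target = 75 + 0.82 * 103
Target = 75 + 84.46 = 159.46 bpm

159.46 bpm


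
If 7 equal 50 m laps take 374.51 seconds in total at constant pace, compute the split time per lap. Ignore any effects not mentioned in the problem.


Split time = total_time / n_laps = 374.51 / 7
Split time = 53.5014 s per lap

53.5014 s


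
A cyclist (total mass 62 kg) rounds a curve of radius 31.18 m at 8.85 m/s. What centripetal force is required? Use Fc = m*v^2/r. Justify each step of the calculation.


Fc = m * v^2 / r
v^2 = 8.85^2 = 78.3225
Fc = 62 * 78.3225 / 31.18
Fc = 4855.995 / 31.18 = 155.7407 N

155.7407 N


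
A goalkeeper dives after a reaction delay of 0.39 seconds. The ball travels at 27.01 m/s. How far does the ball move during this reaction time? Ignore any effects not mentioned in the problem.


d = v * t
d = 27.01 * 0.39
d = 10.5339 m

10.5339 m


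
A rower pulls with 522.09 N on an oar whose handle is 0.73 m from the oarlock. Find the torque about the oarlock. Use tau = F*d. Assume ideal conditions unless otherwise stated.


tau = F * d
tau = 522.09 * 0.73
tau = 381.1257 N*m

381.1257 N*m


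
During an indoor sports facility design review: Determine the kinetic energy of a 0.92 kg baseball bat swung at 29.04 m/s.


KE = 0.5 * m * v^2
KE = 0.5 * 0.92 * 29.04^2
KE = 0.5 * 0.92 * 843.3216 = 387.9279 J

387.9279 J


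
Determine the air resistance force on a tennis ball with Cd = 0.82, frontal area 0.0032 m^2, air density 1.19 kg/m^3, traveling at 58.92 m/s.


Fd = 0.5 * Cd * rho * A * v^2
Fd = 0.5 * 0.82 * 1.19 * 0.0032 * 58.92^2
v^2 = 3471.5664
Fd = 0.5 * 0.82 * 1.19 * 0.0032 * 3471.5664 = 5.4201 N

5.4201 N


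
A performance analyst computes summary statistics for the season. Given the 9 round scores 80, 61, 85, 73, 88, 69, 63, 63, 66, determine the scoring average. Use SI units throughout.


Average = sum / n
Sum = 648
Average = 648 / 9 = 72

72


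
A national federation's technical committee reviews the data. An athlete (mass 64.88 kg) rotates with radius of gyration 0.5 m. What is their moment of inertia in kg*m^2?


I = m * k^2
I = 64.88 * 0.5^2
I = 64.88 * 0.25 = 16.22 kg*m^2

16.22 kg*m^2


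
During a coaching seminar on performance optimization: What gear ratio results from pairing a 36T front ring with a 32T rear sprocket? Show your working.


GR = front_teeth / rear_teeth
GR = 36 / 32
GR = 1.125

1.125


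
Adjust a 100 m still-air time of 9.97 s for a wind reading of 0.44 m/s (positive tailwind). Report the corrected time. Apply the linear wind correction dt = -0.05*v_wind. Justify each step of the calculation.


dt = -0.05 * v_wind = -0.05 * 0.44 = -0.022 s
t_corrected = t_still + dt = 9.97 + (-0.022)
t_corrected = 9.948 s

9.948 s


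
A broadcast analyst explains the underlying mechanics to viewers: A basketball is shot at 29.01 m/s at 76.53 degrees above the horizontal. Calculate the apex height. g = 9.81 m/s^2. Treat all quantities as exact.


H = (v*sin(theta))^2 / (2*g)
vy = v*sin(theta) = 29.01 * sin(76.53 deg) = 28.212 m/s
H = vy^2 / (2*g) = 795.9166 / (2*9.81)
H = 795.9166 / 19.62 = 40.5666 m

40.5666 m


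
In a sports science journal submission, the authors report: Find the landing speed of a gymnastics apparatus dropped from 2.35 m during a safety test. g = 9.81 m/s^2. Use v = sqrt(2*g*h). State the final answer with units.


v = sqrt(2 * g * h)
v = sqrt(2 * 9.81 * 2.35)
v = sqrt(46.107) = 6.7902 m/s

6.7902 m/s


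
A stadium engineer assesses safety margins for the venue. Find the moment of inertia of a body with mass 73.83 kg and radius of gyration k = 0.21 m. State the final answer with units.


I = m * k^2
I = 73.83 * 0.21^2
I = 73.83 * 0.0441 = 3.2559 kg*m^2

3.2559 kg*m^2


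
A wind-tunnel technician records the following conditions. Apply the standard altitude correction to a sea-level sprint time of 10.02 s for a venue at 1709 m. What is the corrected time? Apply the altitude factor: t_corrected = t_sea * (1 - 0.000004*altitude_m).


Correction factor = 1 - 0.000004 * 1709 = 0.993164
t_corrected = t_sea * factor = 10.02 * 0.993164
t_corrected = 9.9515 s

9.9515 s


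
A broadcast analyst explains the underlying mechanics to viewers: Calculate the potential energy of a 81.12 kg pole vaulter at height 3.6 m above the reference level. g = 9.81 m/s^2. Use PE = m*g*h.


PE = m * g * h
PE = 81.12 * 9.81 * 3.6
PE = 795.7872 * 3.6 = 2864.8339 J

2864.8339 J


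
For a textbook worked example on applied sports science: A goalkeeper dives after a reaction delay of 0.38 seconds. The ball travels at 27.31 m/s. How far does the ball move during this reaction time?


d = v * t
d = 27.31 * 0.38
d = 10.3778 m

10.3778 m


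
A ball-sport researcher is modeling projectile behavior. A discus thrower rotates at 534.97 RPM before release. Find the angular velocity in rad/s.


omega = RPM * 2 * pi / 60
omega = 534.97 * 2 * 3.14159 / 60
omega = 3361.3156 / 60 = 56.0219 rad/s

56.0219 rad/s


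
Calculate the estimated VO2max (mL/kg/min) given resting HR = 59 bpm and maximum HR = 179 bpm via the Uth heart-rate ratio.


VO2max = 15.3 * HRmax / HRrest
VO2max = 15.3 * 179 / 59
VO2max = 2738.7 / 59 = 46.4186 mL/kg/min

46.4186 mL/kg/min


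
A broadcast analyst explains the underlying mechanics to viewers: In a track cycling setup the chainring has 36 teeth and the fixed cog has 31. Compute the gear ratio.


GR = front_teeth / rear_teeth
GR = 36 / 31
GR = 1.1613

1.1613


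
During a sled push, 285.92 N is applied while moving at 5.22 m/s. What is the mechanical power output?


P = F * v
P = 285.92 * 5.22
P = 1492.5024 W

1492.5024 W


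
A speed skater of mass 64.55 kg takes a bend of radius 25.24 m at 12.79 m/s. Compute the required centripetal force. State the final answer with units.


Fc = m * v^2 / r
v^2 = 12.79^2 = 163.5841
Fc = 64.55 * 163.5841 / 25.24
Fc = 10559.3537 / 25.24 = 418.3579 N

418.3579 N


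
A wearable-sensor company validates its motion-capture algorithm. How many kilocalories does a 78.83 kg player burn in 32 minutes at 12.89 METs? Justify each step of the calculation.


kcal = MET * mass * time_hr
Convert time: 32 min = 0.5333 hr
kcal = 12.89 * 78.83 * 0.5333
kcal = 541.93 kcal

541.93 kcal


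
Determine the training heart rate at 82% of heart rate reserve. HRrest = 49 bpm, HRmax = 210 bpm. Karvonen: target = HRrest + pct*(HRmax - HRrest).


Target = HRrest + pct*(HRmax - HRrest)
Heart rate reserve = HRmax - HRrest = 210 - 49 = 161 bpm
Fraction = 82% = 0.82
Target = 49 + 0.82 * 161
Target = 49 + 132.02 = 181.02 bpm

181.02 bpm


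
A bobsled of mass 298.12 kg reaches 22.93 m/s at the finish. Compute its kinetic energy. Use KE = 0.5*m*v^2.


KE = 0.5 * m * v^2
KE = 0.5 * 298.12 * 22.93^2
KE = 0.5 * 298.12 * 525.7849 = 78373.4972 J

78373.4972 J


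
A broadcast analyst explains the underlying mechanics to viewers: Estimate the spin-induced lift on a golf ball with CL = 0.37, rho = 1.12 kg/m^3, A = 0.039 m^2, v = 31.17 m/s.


FM = 0.5 * CL * rho * A * v^2
FM = 0.5 * 0.37 * 1.12 * 0.039 * 31.17^2
v^2 = 971.5689
FM = 0.5 * 0.37 * 1.12 * 0.039 * 971.5689 = 7.8511 N

7.8511 N


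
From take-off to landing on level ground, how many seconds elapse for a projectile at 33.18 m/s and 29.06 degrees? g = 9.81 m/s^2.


T = 2*v*sin(theta)/g
sin(theta) = sin(29.06 deg) = 0.4857
T = 2*33.18*0.4857 / 9.81
T = 32.2327 / 9.81 = 3.2857 s

3.2857 s


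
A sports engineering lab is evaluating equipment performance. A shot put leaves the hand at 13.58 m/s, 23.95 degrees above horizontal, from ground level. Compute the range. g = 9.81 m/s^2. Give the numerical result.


R = v^2 * sin(2*theta) / g
Convert angle to radians: theta = 23.95 deg = 0.418 rad
sin(2*theta) = sin(0.836) = 0.742
R = 13.58^2 * 0.742 / 9.81
R = 184.4164 * 0.742 / 9.81 = 13.9483 m

13.9483 m


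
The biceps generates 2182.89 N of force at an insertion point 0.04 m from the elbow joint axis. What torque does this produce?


tau = F * d
tau = 2182.89 * 0.04
tau = 87.3156 N*m

87.3156 N*m


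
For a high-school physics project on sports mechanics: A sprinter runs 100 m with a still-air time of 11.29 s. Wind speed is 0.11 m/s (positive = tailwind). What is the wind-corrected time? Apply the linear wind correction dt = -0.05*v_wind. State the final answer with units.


dt = -0.05 * v_wind = -0.05 * 0.11 = -0.0055 s
t_corrected = t_still + dt = 11.29 + (-0.0055)
t_corrected = 11.2845 s

11.2845 s


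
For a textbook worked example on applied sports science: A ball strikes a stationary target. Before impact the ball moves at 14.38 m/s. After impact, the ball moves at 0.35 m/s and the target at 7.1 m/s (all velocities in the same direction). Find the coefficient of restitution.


e = (v2_after - v1_after) / (v1_before - v2_before)
Numerator = 7.1 - 0.35 = 6.75
Denominator = 14.38 - 0 = 14.38
e = 6.75 / 14.38 = 0.4694

0.4694


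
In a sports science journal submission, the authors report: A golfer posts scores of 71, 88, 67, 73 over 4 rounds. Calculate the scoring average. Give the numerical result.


Average = sum / n
Sum = 299
Average = 299 / 4 = 74.75

74.75


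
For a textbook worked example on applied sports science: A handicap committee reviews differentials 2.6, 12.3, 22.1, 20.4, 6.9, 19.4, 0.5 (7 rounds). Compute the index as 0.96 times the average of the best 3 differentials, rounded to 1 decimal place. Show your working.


All differentials: 2.6, 12.3, 22.1, 20.4, 6.9, 19.4, 0.5
Sorted: 0.5, 2.6, 6.9, 12.3, 19.4, 20.4, 22.1
Best 3: 0.5, 2.6, 6.9
Average of best = 10 / 3 = 3.3333
Raw index = 3.3333 * 0.96 = 3.2
Handicap index = round(3.2, 1) = 3.2

3.2


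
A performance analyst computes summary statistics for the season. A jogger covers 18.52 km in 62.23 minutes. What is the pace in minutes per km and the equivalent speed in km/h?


Pace = time / distance = 62.23 min / 18.52 km = 3.3602 min/km
Speed = distance / time_in_hours = 18.52 / 1.0372 hr
Speed = 17.8563 km/h

3.3602 min/km, 17.8563 km/h


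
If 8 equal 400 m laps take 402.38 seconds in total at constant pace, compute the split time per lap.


Split time = total_time / n_laps = 402.38 / 8
Split time = 50.2975 s per lap

50.2975 s


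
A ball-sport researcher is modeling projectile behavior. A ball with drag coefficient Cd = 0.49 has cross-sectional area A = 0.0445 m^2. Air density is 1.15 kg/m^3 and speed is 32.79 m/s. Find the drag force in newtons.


Fd = 0.5 * Cd * rho * A * v^2
Fd = 0.5 * 0.49 * 1.15 * 0.0445 * 32.79^2
v^2 = 1075.1841
Fd = 0.5 * 0.49 * 1.15 * 0.0445 * 1075.1841 = 13.4805 N

13.4805 N


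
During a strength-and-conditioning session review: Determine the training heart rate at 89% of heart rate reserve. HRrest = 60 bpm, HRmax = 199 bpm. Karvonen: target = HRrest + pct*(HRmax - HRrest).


Target = HRrest + pct*(HRmax - HRrest)
Heart rate reserve = HRmax - HRrest = 199 - 60 = 139 bpm
Fraction = 89% = 0.89
Target = 60 + 0.89 * 139
Target = 60 + 123.71 = 183.71 bpm

183.71 bpm


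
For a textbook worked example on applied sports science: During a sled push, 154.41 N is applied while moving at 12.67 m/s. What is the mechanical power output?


P = F * v
P = 154.41 * 12.67
P = 1956.3747 W

1956.3747 W


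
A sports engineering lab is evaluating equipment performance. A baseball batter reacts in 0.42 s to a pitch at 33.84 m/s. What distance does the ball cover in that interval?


d = v * t
d = 33.84 * 0.42
d = 14.2128 m

14.2128 m


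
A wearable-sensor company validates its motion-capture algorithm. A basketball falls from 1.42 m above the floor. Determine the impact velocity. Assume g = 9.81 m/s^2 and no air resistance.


v = sqrt(2 * g * h)
v = sqrt(2 * 9.81 * 1.42)
v = sqrt(27.8604) = 5.2783 m/s

5.2783 m/s


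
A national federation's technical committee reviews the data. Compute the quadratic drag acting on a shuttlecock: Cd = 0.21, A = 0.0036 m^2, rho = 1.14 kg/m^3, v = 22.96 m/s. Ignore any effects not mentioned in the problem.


Fd = 0.5 * Cd * rho * A * v^2
Fd = 0.5 * 0.21 * 1.14 * 0.0036 * 22.96^2
v^2 = 527.1616
Fd = 0.5 * 0.21 * 1.14 * 0.0036 * 527.1616 = 0.2272 N

0.2272 N


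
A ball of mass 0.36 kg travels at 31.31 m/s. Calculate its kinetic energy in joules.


KE = 0.5 * m * v^2
KE = 0.5 * 0.36 * 31.31^2
KE = 0.5 * 0.36 * 980.3161 = 176.4569 J

176.4569 J


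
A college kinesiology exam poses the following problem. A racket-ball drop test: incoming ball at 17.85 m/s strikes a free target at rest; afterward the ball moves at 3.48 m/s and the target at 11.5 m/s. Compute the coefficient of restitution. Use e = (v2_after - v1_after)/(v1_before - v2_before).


e = (v2_after - v1_after) / (v1_before - v2_before)
Numerator = 11.5 - 3.48 = 8.02
Denominator = 17.85 - 0 = 17.85
e = 8.02 / 17.85 = 0.4493

0.4493


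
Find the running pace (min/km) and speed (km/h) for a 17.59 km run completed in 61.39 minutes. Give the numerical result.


Pace = time / distance = 61.39 min / 17.59 km = 3.4901 min/km
Speed = distance / time_in_hours = 17.59 / 1.0232 hr
Speed = 17.1917 km/h

3.4901 min/km, 17.1917 km/h


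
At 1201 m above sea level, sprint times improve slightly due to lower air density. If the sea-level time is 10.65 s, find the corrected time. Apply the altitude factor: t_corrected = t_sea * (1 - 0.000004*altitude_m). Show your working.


Correction factor = 1 - 0.000004 * 1201 = 0.995196
t_corrected = t_sea * factor = 10.65 * 0.995196
t_corrected = 10.5988 s

10.5988 s


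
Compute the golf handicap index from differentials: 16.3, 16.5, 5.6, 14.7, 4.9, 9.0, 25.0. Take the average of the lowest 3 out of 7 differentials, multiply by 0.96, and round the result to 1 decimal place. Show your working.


All differentials: 16.3, 16.5, 5.6, 14.7, 4.9, 9.0, 25.0
Sorted: 4.9, 5.6, 9.0, 14.7, 16.3, 16.5, 25.0
Best 3: 4.9, 5.6, 9.0
Average of best = 19.5 / 3 = 6.5
Raw index = 6.5 * 0.96 = 6.24
Handicap index = round(6.24, 1) = 6.2

6.2


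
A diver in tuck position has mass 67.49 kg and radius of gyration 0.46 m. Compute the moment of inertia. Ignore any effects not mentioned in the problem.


I = m * k^2
I = 67.49 * 0.46^2
I = 67.49 * 0.2116 = 14.2809 kg*m^2

14.2809 kg*m^2


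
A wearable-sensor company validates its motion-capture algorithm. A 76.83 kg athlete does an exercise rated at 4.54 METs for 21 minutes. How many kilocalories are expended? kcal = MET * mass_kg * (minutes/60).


kcal = MET * mass * time_hr
Convert time: 21 min = 0.35 hr
kcal = 4.54 * 76.83 * 0.35
kcal = 122.0829 kcal

122.0829 kcal
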